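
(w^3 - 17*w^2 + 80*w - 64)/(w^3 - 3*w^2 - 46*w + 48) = (w - 8)/(w + 6)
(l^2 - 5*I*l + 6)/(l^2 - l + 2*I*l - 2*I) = (l^2 - 5*I*l + 6)/(l^2 - l + 2*I*l - 2*I)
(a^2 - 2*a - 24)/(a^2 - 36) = (a + 4)/(a + 6)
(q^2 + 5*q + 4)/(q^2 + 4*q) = (q + 1)/q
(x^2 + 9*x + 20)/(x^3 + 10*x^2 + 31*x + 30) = (x + 4)/(x^2 + 5*x + 6)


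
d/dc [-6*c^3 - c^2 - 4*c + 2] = -18*c^2 - 2*c - 4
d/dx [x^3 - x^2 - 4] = x*(3*x - 2)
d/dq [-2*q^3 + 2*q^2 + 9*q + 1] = -6*q^2 + 4*q + 9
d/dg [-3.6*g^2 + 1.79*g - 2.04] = 1.79 - 7.2*g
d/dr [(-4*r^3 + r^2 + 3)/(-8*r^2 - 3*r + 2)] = (32*r^4 + 24*r^3 - 27*r^2 + 52*r + 9)/(64*r^4 + 48*r^3 - 23*r^2 - 12*r + 4)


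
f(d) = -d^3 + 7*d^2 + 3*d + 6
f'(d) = -3*d^2 + 14*d + 3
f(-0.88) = 9.46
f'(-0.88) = -11.64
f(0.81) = 12.49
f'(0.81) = 12.37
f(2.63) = 44.12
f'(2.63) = 19.07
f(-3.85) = 155.27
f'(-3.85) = -95.37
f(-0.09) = 5.79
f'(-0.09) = 1.72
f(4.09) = 66.95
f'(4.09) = 10.08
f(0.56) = 9.70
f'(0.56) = 9.90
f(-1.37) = 17.60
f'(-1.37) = -21.81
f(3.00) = 51.00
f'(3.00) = 18.00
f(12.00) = -678.00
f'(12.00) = -261.00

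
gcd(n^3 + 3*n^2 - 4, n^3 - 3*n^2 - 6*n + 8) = n^2 + n - 2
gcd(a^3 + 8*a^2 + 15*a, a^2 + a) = a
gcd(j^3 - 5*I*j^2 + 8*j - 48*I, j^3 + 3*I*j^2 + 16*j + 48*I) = j^2 - I*j + 12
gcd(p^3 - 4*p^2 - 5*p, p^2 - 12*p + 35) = p - 5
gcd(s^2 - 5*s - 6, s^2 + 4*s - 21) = 1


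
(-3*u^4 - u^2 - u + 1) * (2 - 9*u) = 27*u^5 - 6*u^4 + 9*u^3 + 7*u^2 - 11*u + 2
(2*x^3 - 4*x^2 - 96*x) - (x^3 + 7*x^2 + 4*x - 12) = x^3 - 11*x^2 - 100*x + 12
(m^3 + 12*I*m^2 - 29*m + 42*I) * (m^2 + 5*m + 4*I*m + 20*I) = m^5 + 5*m^4 + 16*I*m^4 - 77*m^3 + 80*I*m^3 - 385*m^2 - 74*I*m^2 - 168*m - 370*I*m - 840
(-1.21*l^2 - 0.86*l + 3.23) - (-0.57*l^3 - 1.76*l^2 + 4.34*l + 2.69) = 0.57*l^3 + 0.55*l^2 - 5.2*l + 0.54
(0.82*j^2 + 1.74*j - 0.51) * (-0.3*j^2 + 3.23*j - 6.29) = -0.246*j^4 + 2.1266*j^3 + 0.615399999999999*j^2 - 12.5919*j + 3.2079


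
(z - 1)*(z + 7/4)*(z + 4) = z^3 + 19*z^2/4 + 5*z/4 - 7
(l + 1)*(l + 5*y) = l^2 + 5*l*y + l + 5*y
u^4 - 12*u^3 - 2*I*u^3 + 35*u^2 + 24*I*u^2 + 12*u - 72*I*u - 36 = (u - 6)^2*(u - I)^2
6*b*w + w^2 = w*(6*b + w)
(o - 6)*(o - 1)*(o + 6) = o^3 - o^2 - 36*o + 36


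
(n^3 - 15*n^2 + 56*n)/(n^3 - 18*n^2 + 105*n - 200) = n*(n - 7)/(n^2 - 10*n + 25)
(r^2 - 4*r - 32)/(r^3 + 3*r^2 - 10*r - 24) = (r - 8)/(r^2 - r - 6)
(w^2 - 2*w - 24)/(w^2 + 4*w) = (w - 6)/w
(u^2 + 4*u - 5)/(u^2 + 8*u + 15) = (u - 1)/(u + 3)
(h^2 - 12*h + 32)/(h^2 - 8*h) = (h - 4)/h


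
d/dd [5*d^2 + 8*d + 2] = 10*d + 8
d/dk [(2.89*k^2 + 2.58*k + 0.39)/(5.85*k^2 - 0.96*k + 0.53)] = (-17.8674*k^2 - 1.4996*k + 1.7418)/(34.2225*k^4 - 11.232*k^3 + 7.1226*k^2 - 1.0176*k + 0.2809)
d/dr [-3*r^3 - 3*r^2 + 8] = 3*r*(-3*r - 2)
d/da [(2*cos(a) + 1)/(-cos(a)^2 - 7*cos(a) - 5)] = (-2*cos(a) - cos(2*a) + 2)*sin(a)/(cos(a)^2 + 7*cos(a) + 5)^2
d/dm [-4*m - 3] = -4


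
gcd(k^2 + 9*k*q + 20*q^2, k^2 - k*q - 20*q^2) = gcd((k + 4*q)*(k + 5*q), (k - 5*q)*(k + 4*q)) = k + 4*q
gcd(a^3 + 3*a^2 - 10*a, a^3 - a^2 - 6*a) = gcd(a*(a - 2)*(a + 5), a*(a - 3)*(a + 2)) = a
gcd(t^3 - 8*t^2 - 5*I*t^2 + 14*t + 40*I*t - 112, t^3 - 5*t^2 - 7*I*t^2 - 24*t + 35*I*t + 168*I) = t^2 + t*(-8 - 7*I) + 56*I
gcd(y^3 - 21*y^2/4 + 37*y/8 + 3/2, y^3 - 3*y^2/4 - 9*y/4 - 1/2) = y + 1/4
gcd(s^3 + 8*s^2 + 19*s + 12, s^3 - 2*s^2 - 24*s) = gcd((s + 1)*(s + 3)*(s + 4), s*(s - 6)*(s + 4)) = s + 4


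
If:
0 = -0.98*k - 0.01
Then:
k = -0.01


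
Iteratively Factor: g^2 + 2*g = (g)*(g + 2)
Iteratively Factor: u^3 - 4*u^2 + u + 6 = (u - 2)*(u^2 - 2*u - 3) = (u - 2)*(u + 1)*(u - 3)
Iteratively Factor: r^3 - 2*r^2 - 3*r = (r + 1)*(r^2 - 3*r) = r*(r + 1)*(r - 3)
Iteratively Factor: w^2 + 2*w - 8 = (w - 2)*(w + 4)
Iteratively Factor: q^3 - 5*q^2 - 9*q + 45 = (q - 5)*(q^2 - 9) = (q - 5)*(q - 3)*(q + 3)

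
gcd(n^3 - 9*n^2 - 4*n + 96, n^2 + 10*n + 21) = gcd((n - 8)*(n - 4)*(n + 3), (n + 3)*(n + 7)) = n + 3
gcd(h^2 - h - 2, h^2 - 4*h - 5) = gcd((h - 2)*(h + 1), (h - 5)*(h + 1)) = h + 1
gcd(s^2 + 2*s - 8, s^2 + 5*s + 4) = s + 4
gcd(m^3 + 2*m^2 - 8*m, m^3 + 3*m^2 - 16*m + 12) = m - 2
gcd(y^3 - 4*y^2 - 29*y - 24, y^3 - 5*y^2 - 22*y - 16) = y^2 - 7*y - 8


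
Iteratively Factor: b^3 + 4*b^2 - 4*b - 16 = (b + 2)*(b^2 + 2*b - 8) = (b - 2)*(b + 2)*(b + 4)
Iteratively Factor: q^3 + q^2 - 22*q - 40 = (q - 5)*(q^2 + 6*q + 8) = (q - 5)*(q + 4)*(q + 2)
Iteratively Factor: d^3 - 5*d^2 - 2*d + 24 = (d + 2)*(d^2 - 7*d + 12) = (d - 4)*(d + 2)*(d - 3)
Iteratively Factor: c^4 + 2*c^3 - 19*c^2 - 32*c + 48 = (c + 4)*(c^3 - 2*c^2 - 11*c + 12) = (c - 1)*(c + 4)*(c^2 - c - 12) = (c - 4)*(c - 1)*(c + 4)*(c + 3)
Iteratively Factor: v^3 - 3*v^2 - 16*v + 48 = (v - 3)*(v^2 - 16) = (v - 3)*(v + 4)*(v - 4)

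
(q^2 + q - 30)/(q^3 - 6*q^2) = (q^2 + q - 30)/(q^2*(q - 6))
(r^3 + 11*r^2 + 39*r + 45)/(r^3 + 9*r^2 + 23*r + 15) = (r + 3)/(r + 1)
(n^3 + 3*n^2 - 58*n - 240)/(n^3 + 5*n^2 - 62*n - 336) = (n + 5)/(n + 7)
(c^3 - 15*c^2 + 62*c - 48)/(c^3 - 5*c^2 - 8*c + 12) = (c - 8)/(c + 2)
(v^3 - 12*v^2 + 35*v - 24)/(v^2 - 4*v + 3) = v - 8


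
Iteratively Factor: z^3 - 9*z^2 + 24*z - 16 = (z - 4)*(z^2 - 5*z + 4) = (z - 4)*(z - 1)*(z - 4)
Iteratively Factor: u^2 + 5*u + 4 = (u + 4)*(u + 1)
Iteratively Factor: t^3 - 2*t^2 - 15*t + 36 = (t - 3)*(t^2 + t - 12) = (t - 3)*(t + 4)*(t - 3)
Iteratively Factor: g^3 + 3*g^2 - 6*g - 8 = (g + 1)*(g^2 + 2*g - 8) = (g - 2)*(g + 1)*(g + 4)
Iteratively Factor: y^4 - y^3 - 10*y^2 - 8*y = (y)*(y^3 - y^2 - 10*y - 8) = y*(y + 1)*(y^2 - 2*y - 8) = y*(y + 1)*(y + 2)*(y - 4)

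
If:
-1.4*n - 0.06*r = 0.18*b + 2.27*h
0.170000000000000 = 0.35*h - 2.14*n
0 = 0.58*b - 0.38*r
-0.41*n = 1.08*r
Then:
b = 0.02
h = 0.04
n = -0.07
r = 0.03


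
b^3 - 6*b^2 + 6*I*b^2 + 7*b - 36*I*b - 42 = (b - 6)*(b - I)*(b + 7*I)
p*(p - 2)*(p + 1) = p^3 - p^2 - 2*p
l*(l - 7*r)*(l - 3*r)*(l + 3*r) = l^4 - 7*l^3*r - 9*l^2*r^2 + 63*l*r^3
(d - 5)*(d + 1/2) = d^2 - 9*d/2 - 5/2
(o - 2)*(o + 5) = o^2 + 3*o - 10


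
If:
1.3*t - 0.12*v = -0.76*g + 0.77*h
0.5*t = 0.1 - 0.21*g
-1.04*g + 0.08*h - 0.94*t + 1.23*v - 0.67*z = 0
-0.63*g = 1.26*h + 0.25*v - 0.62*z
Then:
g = 0.586015571329269*z - 0.429273113263153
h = 0.0303779723634058*z + 0.231981624158036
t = 0.380294707570524 - 0.246126539958293*z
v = 0.850135779538676*z - 0.0874191403333573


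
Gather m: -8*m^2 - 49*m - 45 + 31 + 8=-8*m^2 - 49*m - 6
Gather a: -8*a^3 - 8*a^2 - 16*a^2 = -8*a^3 - 24*a^2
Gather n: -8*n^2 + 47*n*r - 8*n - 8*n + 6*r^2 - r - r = -8*n^2 + n*(47*r - 16) + 6*r^2 - 2*r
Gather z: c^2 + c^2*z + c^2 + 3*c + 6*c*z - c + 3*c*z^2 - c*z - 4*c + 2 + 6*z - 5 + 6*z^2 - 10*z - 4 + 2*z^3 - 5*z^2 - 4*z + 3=2*c^2 - 2*c + 2*z^3 + z^2*(3*c + 1) + z*(c^2 + 5*c - 8) - 4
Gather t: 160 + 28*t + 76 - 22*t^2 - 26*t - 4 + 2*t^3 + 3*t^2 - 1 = 2*t^3 - 19*t^2 + 2*t + 231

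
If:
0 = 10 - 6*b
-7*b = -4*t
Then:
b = 5/3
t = 35/12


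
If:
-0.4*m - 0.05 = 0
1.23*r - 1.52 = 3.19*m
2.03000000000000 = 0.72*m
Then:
No Solution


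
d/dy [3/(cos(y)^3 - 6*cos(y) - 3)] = 9*(cos(y)^2 - 2)*sin(y)/(-cos(y)^3 + 6*cos(y) + 3)^2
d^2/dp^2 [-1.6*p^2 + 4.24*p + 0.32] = -3.20000000000000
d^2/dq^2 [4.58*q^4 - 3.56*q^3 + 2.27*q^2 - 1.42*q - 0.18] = 54.96*q^2 - 21.36*q + 4.54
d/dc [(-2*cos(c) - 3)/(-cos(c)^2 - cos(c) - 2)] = (6*cos(c) + cos(2*c))*sin(c)/(cos(c)^2 + cos(c) + 2)^2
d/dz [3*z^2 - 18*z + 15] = 6*z - 18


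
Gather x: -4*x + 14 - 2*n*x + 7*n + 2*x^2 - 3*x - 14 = 7*n + 2*x^2 + x*(-2*n - 7)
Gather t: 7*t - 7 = 7*t - 7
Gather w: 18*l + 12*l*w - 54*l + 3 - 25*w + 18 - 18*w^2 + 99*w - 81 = -36*l - 18*w^2 + w*(12*l + 74) - 60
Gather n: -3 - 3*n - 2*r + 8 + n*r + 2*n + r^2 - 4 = n*(r - 1) + r^2 - 2*r + 1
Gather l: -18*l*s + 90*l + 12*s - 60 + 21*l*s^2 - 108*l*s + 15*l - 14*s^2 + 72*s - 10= l*(21*s^2 - 126*s + 105) - 14*s^2 + 84*s - 70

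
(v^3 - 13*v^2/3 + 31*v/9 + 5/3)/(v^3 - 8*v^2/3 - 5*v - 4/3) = (v^2 - 14*v/3 + 5)/(v^2 - 3*v - 4)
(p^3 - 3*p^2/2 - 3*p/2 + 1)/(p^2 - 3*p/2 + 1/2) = (p^2 - p - 2)/(p - 1)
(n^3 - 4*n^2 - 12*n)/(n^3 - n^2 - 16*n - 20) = n*(n - 6)/(n^2 - 3*n - 10)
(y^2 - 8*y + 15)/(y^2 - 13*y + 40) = (y - 3)/(y - 8)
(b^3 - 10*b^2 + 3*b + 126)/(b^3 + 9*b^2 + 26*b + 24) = (b^2 - 13*b + 42)/(b^2 + 6*b + 8)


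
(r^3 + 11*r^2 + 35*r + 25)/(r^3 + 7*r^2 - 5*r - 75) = (r + 1)/(r - 3)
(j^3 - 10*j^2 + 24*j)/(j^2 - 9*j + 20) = j*(j - 6)/(j - 5)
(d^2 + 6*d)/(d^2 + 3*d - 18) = d/(d - 3)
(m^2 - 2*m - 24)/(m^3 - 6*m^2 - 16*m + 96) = 1/(m - 4)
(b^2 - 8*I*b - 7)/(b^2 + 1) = (b - 7*I)/(b + I)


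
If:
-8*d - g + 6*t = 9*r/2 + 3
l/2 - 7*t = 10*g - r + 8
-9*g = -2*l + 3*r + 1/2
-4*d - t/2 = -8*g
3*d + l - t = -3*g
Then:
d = 19553/11374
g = 6839/11374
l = -63088/5687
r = -53265/5687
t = -500/121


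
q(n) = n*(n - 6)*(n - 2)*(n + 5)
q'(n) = n*(n - 6)*(n - 2) + n*(n - 6)*(n + 5) + n*(n - 2)*(n + 5) + (n - 6)*(n - 2)*(n + 5) = 4*n^3 - 9*n^2 - 56*n + 60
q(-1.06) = -90.23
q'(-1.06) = 104.48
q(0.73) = 28.00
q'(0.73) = 15.88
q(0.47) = 21.75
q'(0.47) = 32.11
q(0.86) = 29.53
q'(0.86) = 7.73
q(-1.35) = -121.33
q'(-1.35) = 109.36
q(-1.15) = -99.72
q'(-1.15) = 106.41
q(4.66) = -160.45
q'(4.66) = 8.38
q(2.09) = -5.21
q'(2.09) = -59.84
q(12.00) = 12240.00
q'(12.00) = 5004.00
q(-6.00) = 576.00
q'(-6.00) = -792.00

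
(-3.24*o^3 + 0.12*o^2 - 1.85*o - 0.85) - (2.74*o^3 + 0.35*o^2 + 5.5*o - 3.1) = -5.98*o^3 - 0.23*o^2 - 7.35*o + 2.25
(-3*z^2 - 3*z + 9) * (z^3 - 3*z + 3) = -3*z^5 - 3*z^4 + 18*z^3 - 36*z + 27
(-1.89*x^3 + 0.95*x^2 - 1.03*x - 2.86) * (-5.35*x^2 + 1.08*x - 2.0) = 10.1115*x^5 - 7.1237*x^4 + 10.3165*x^3 + 12.2886*x^2 - 1.0288*x + 5.72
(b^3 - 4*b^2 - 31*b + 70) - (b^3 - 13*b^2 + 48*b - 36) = 9*b^2 - 79*b + 106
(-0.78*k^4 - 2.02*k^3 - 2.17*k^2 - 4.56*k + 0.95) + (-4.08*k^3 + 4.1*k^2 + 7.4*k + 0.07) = -0.78*k^4 - 6.1*k^3 + 1.93*k^2 + 2.84*k + 1.02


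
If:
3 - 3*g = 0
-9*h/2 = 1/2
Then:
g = 1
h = -1/9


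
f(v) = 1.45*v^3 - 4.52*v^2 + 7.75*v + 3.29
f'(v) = 4.35*v^2 - 9.04*v + 7.75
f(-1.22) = -15.53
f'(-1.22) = 25.25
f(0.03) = 3.52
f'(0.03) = 7.48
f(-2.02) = -42.76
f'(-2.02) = 43.76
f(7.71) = 458.91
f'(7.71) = 196.63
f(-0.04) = 2.97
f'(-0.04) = 8.12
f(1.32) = 8.98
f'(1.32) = 3.40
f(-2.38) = -60.31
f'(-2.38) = 53.91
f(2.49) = 16.95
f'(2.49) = 12.21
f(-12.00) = -3246.19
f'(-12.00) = 742.63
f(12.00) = 1951.01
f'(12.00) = 525.67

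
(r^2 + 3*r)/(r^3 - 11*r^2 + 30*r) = (r + 3)/(r^2 - 11*r + 30)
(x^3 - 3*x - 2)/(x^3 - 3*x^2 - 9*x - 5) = (x - 2)/(x - 5)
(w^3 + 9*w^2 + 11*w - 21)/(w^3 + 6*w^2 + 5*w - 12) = (w + 7)/(w + 4)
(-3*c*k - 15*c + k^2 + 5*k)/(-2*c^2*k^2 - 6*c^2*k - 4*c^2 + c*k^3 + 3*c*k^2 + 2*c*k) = (3*c*k + 15*c - k^2 - 5*k)/(c*(2*c*k^2 + 6*c*k + 4*c - k^3 - 3*k^2 - 2*k))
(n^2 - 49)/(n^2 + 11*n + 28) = (n - 7)/(n + 4)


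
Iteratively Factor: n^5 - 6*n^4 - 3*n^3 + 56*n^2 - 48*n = (n - 1)*(n^4 - 5*n^3 - 8*n^2 + 48*n) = (n - 1)*(n + 3)*(n^3 - 8*n^2 + 16*n) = (n - 4)*(n - 1)*(n + 3)*(n^2 - 4*n) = (n - 4)^2*(n - 1)*(n + 3)*(n)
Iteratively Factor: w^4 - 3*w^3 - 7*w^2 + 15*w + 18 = (w + 2)*(w^3 - 5*w^2 + 3*w + 9) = (w - 3)*(w + 2)*(w^2 - 2*w - 3) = (w - 3)^2*(w + 2)*(w + 1)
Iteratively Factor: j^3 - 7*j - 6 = (j - 3)*(j^2 + 3*j + 2) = (j - 3)*(j + 2)*(j + 1)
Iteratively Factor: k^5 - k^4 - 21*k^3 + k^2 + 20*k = (k - 1)*(k^4 - 21*k^2 - 20*k) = (k - 5)*(k - 1)*(k^3 + 5*k^2 + 4*k) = (k - 5)*(k - 1)*(k + 4)*(k^2 + k) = (k - 5)*(k - 1)*(k + 1)*(k + 4)*(k)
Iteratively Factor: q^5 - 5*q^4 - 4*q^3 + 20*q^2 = (q - 2)*(q^4 - 3*q^3 - 10*q^2) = q*(q - 2)*(q^3 - 3*q^2 - 10*q) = q^2*(q - 2)*(q^2 - 3*q - 10) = q^2*(q - 5)*(q - 2)*(q + 2)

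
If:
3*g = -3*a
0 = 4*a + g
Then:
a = 0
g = 0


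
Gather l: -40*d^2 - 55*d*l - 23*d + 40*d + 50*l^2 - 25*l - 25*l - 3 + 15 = -40*d^2 + 17*d + 50*l^2 + l*(-55*d - 50) + 12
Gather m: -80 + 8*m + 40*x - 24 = 8*m + 40*x - 104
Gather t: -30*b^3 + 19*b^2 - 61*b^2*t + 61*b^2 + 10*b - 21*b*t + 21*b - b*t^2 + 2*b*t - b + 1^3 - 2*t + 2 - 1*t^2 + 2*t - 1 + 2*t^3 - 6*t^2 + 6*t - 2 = -30*b^3 + 80*b^2 + 30*b + 2*t^3 + t^2*(-b - 7) + t*(-61*b^2 - 19*b + 6)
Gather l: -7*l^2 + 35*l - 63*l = -7*l^2 - 28*l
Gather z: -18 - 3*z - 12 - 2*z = -5*z - 30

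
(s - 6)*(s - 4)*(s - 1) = s^3 - 11*s^2 + 34*s - 24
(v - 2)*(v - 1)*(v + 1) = v^3 - 2*v^2 - v + 2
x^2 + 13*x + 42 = (x + 6)*(x + 7)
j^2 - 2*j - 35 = (j - 7)*(j + 5)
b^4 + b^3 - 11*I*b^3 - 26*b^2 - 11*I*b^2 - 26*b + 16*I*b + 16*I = (b - 8*I)*(b - 2*I)*(-I*b - I)*(I*b + 1)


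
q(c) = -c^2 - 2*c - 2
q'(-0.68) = -0.64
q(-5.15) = -18.22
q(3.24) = -18.98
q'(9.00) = -20.00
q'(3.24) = -8.48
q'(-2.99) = 3.98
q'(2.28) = -6.56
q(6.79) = -61.68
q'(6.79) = -15.58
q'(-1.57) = 1.14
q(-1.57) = -1.32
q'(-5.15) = 8.30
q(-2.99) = -4.96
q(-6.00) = -26.00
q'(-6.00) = 10.00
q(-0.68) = -1.10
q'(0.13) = -2.26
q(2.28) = -11.76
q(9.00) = -101.00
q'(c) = -2*c - 2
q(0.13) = -2.28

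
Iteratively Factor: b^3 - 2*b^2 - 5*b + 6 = (b + 2)*(b^2 - 4*b + 3) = (b - 1)*(b + 2)*(b - 3)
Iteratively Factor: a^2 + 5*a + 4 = (a + 4)*(a + 1)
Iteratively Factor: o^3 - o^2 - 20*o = (o - 5)*(o^2 + 4*o) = o*(o - 5)*(o + 4)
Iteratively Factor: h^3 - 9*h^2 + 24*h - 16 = (h - 4)*(h^2 - 5*h + 4) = (h - 4)*(h - 1)*(h - 4)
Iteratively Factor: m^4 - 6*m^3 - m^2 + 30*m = (m + 2)*(m^3 - 8*m^2 + 15*m) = (m - 5)*(m + 2)*(m^2 - 3*m) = m*(m - 5)*(m + 2)*(m - 3)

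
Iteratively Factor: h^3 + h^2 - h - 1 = (h + 1)*(h^2 - 1) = (h - 1)*(h + 1)*(h + 1)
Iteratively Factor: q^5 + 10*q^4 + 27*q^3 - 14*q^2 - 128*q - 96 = (q - 2)*(q^4 + 12*q^3 + 51*q^2 + 88*q + 48) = (q - 2)*(q + 4)*(q^3 + 8*q^2 + 19*q + 12) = (q - 2)*(q + 4)^2*(q^2 + 4*q + 3) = (q - 2)*(q + 1)*(q + 4)^2*(q + 3)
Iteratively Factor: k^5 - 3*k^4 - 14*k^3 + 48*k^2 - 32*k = (k)*(k^4 - 3*k^3 - 14*k^2 + 48*k - 32) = k*(k - 2)*(k^3 - k^2 - 16*k + 16) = k*(k - 4)*(k - 2)*(k^2 + 3*k - 4) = k*(k - 4)*(k - 2)*(k + 4)*(k - 1)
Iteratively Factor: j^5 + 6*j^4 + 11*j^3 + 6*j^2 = (j + 2)*(j^4 + 4*j^3 + 3*j^2) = (j + 2)*(j + 3)*(j^3 + j^2) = j*(j + 2)*(j + 3)*(j^2 + j) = j^2*(j + 2)*(j + 3)*(j + 1)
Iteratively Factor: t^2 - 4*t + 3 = (t - 1)*(t - 3)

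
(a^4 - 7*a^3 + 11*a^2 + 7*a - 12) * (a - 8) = a^5 - 15*a^4 + 67*a^3 - 81*a^2 - 68*a + 96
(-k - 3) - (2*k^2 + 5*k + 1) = -2*k^2 - 6*k - 4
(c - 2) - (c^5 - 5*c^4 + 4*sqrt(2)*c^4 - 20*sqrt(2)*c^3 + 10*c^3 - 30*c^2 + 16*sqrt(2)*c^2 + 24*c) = -c^5 - 4*sqrt(2)*c^4 + 5*c^4 - 10*c^3 + 20*sqrt(2)*c^3 - 16*sqrt(2)*c^2 + 30*c^2 - 23*c - 2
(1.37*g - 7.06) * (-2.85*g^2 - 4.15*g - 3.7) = -3.9045*g^3 + 14.4355*g^2 + 24.23*g + 26.122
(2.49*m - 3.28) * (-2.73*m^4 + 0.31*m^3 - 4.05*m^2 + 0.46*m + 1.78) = -6.7977*m^5 + 9.7263*m^4 - 11.1013*m^3 + 14.4294*m^2 + 2.9234*m - 5.8384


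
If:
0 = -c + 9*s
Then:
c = 9*s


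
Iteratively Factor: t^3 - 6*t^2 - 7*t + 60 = (t + 3)*(t^2 - 9*t + 20) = (t - 4)*(t + 3)*(t - 5)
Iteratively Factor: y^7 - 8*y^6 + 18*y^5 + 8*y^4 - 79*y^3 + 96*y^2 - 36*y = (y - 1)*(y^6 - 7*y^5 + 11*y^4 + 19*y^3 - 60*y^2 + 36*y) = (y - 2)*(y - 1)*(y^5 - 5*y^4 + y^3 + 21*y^2 - 18*y) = (y - 3)*(y - 2)*(y - 1)*(y^4 - 2*y^3 - 5*y^2 + 6*y) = (y - 3)*(y - 2)*(y - 1)*(y + 2)*(y^3 - 4*y^2 + 3*y) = (y - 3)*(y - 2)*(y - 1)^2*(y + 2)*(y^2 - 3*y) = y*(y - 3)*(y - 2)*(y - 1)^2*(y + 2)*(y - 3)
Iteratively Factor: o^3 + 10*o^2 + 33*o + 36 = (o + 3)*(o^2 + 7*o + 12) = (o + 3)*(o + 4)*(o + 3)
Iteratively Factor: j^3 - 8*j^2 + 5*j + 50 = (j + 2)*(j^2 - 10*j + 25) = (j - 5)*(j + 2)*(j - 5)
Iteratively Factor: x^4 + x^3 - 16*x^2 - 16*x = (x + 4)*(x^3 - 3*x^2 - 4*x) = x*(x + 4)*(x^2 - 3*x - 4) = x*(x - 4)*(x + 4)*(x + 1)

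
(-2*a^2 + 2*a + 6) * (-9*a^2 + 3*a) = 18*a^4 - 24*a^3 - 48*a^2 + 18*a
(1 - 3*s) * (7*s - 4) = -21*s^2 + 19*s - 4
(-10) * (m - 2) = 20 - 10*m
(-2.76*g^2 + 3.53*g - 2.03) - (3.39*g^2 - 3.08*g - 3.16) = -6.15*g^2 + 6.61*g + 1.13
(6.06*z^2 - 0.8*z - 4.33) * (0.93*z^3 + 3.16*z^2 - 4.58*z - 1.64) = 5.6358*z^5 + 18.4056*z^4 - 34.3097*z^3 - 19.9572*z^2 + 21.1434*z + 7.1012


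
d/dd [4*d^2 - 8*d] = 8*d - 8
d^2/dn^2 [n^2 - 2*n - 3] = 2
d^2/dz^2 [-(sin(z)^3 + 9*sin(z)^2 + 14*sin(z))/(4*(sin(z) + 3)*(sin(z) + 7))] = (sin(z)^4 + 9*sin(z)^3 + 30*sin(z)^2 + 18*sin(z) - 6)/(4*(sin(z) + 3)^3)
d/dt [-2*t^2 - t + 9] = -4*t - 1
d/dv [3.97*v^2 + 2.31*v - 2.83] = 7.94*v + 2.31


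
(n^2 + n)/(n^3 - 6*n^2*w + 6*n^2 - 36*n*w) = (n + 1)/(n^2 - 6*n*w + 6*n - 36*w)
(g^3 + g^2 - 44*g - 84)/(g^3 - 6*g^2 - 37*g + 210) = (g + 2)/(g - 5)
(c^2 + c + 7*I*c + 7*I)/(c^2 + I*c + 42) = (c + 1)/(c - 6*I)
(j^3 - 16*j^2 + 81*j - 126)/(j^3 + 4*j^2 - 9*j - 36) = (j^2 - 13*j + 42)/(j^2 + 7*j + 12)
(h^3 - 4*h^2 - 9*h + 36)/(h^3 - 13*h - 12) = (h - 3)/(h + 1)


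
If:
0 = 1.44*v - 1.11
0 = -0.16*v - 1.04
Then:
No Solution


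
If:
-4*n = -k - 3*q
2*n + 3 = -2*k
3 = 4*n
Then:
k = -9/4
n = 3/4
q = 7/4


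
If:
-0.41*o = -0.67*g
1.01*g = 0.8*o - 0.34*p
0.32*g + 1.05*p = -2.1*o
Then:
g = 0.00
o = 0.00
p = 0.00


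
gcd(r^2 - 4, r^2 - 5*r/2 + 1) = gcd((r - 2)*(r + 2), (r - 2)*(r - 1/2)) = r - 2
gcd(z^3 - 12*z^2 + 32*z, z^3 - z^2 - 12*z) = z^2 - 4*z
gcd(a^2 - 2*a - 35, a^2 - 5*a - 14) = a - 7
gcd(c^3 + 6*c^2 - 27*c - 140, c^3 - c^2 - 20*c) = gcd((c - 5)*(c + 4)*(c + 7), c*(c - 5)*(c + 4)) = c^2 - c - 20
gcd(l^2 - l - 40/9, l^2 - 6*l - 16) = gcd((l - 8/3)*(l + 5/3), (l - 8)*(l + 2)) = 1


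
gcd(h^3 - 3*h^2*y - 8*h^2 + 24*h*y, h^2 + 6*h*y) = h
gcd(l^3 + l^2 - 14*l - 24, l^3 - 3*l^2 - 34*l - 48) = l^2 + 5*l + 6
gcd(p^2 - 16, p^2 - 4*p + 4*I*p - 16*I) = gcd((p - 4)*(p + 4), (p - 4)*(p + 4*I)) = p - 4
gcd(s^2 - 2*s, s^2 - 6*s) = s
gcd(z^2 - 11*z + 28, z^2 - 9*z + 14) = z - 7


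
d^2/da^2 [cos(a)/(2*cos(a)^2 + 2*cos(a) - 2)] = ((1 - cos(a)^2)^2 - cos(a)^5 - 4*cos(a)^3 + cos(a)^2 + 5*cos(a) + 1)/(2*(cos(a)^2 + cos(a) - 1)^3)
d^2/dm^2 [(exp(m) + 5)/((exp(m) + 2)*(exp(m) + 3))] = (exp(4*m) + 15*exp(3*m) + 39*exp(2*m) - 25*exp(m) - 114)*exp(m)/(exp(6*m) + 15*exp(5*m) + 93*exp(4*m) + 305*exp(3*m) + 558*exp(2*m) + 540*exp(m) + 216)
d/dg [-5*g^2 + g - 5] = 1 - 10*g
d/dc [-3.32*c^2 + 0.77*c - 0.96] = 0.77 - 6.64*c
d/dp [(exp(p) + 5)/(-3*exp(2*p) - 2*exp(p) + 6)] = (3*exp(2*p) + 30*exp(p) + 16)*exp(p)/(9*exp(4*p) + 12*exp(3*p) - 32*exp(2*p) - 24*exp(p) + 36)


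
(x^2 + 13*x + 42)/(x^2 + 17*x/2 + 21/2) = 2*(x + 6)/(2*x + 3)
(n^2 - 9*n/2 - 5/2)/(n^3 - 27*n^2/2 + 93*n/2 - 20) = (2*n + 1)/(2*n^2 - 17*n + 8)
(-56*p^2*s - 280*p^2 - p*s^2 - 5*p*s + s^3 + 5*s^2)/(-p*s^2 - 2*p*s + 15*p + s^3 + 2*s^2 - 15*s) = (56*p^2 + p*s - s^2)/(p*s - 3*p - s^2 + 3*s)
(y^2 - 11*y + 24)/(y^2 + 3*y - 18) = (y - 8)/(y + 6)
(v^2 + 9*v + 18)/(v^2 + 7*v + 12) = (v + 6)/(v + 4)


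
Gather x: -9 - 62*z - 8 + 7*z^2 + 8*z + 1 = 7*z^2 - 54*z - 16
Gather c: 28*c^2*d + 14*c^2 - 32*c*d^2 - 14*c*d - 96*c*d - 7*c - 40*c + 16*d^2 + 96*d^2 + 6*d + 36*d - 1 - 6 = c^2*(28*d + 14) + c*(-32*d^2 - 110*d - 47) + 112*d^2 + 42*d - 7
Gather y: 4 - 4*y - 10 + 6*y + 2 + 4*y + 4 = 6*y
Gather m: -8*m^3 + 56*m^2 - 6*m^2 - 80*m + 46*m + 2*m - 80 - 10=-8*m^3 + 50*m^2 - 32*m - 90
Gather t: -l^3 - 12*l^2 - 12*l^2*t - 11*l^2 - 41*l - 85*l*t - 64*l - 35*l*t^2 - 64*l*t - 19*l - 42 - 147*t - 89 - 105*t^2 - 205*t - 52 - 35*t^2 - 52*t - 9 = -l^3 - 23*l^2 - 124*l + t^2*(-35*l - 140) + t*(-12*l^2 - 149*l - 404) - 192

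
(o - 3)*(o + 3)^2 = o^3 + 3*o^2 - 9*o - 27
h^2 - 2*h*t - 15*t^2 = (h - 5*t)*(h + 3*t)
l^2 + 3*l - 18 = (l - 3)*(l + 6)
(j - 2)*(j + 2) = j^2 - 4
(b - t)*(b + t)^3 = b^4 + 2*b^3*t - 2*b*t^3 - t^4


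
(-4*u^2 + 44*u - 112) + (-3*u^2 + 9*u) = -7*u^2 + 53*u - 112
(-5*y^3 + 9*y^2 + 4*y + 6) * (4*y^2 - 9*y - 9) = -20*y^5 + 81*y^4 - 20*y^3 - 93*y^2 - 90*y - 54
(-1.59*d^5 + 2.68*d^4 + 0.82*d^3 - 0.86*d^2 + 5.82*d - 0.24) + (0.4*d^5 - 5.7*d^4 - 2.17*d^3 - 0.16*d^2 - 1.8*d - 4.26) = -1.19*d^5 - 3.02*d^4 - 1.35*d^3 - 1.02*d^2 + 4.02*d - 4.5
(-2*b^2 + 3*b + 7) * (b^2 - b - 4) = -2*b^4 + 5*b^3 + 12*b^2 - 19*b - 28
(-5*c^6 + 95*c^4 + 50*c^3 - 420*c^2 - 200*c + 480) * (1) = -5*c^6 + 95*c^4 + 50*c^3 - 420*c^2 - 200*c + 480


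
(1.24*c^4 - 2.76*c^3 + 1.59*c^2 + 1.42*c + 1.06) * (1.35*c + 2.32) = 1.674*c^5 - 0.8492*c^4 - 4.2567*c^3 + 5.6058*c^2 + 4.7254*c + 2.4592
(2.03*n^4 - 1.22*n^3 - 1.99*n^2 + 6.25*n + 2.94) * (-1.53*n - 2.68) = -3.1059*n^5 - 3.5738*n^4 + 6.3143*n^3 - 4.2293*n^2 - 21.2482*n - 7.8792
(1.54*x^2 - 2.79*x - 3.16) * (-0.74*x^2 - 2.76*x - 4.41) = -1.1396*x^4 - 2.1858*x^3 + 3.2474*x^2 + 21.0255*x + 13.9356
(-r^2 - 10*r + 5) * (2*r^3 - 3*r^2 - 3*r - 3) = -2*r^5 - 17*r^4 + 43*r^3 + 18*r^2 + 15*r - 15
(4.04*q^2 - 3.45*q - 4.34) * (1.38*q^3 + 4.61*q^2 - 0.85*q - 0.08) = 5.5752*q^5 + 13.8634*q^4 - 25.3277*q^3 - 17.3981*q^2 + 3.965*q + 0.3472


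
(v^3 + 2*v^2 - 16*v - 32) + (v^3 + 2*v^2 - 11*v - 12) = 2*v^3 + 4*v^2 - 27*v - 44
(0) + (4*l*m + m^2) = 4*l*m + m^2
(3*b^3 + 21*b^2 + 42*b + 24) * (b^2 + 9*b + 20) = 3*b^5 + 48*b^4 + 291*b^3 + 822*b^2 + 1056*b + 480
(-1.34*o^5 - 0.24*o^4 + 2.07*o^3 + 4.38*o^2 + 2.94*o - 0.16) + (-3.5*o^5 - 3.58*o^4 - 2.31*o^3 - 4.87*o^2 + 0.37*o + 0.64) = -4.84*o^5 - 3.82*o^4 - 0.24*o^3 - 0.49*o^2 + 3.31*o + 0.48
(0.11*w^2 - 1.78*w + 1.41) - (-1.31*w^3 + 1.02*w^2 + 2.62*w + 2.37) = 1.31*w^3 - 0.91*w^2 - 4.4*w - 0.96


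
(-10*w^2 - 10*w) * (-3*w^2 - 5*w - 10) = 30*w^4 + 80*w^3 + 150*w^2 + 100*w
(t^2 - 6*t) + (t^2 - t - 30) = 2*t^2 - 7*t - 30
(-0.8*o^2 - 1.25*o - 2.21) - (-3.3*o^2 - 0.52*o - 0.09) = 2.5*o^2 - 0.73*o - 2.12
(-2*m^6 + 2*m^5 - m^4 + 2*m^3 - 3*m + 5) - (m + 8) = -2*m^6 + 2*m^5 - m^4 + 2*m^3 - 4*m - 3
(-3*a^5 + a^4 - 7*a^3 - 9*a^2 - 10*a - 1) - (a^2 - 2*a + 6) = -3*a^5 + a^4 - 7*a^3 - 10*a^2 - 8*a - 7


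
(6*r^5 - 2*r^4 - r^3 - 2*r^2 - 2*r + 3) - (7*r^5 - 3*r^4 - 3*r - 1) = -r^5 + r^4 - r^3 - 2*r^2 + r + 4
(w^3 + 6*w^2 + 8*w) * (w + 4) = w^4 + 10*w^3 + 32*w^2 + 32*w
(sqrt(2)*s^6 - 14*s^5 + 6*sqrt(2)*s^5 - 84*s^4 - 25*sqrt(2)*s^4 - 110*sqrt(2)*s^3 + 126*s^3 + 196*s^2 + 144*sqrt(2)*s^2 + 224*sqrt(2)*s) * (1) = sqrt(2)*s^6 - 14*s^5 + 6*sqrt(2)*s^5 - 84*s^4 - 25*sqrt(2)*s^4 - 110*sqrt(2)*s^3 + 126*s^3 + 196*s^2 + 144*sqrt(2)*s^2 + 224*sqrt(2)*s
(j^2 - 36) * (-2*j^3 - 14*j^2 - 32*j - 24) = -2*j^5 - 14*j^4 + 40*j^3 + 480*j^2 + 1152*j + 864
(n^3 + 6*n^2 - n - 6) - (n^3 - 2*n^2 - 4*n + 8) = 8*n^2 + 3*n - 14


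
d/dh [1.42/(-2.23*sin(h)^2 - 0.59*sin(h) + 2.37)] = (6.3332*sin(h) + 0.8378)*cos(h)/(2.23*sin(h)^2 + 0.59*sin(h) - 2.37)^2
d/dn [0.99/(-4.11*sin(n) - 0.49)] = 4.0689*cos(n)/(4.11*sin(n) + 0.49)^2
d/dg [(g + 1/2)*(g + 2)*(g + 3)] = 3*g^2 + 11*g + 17/2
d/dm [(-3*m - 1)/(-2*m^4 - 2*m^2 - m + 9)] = (6*m^4 + 6*m^2 + 3*m - (3*m + 1)*(8*m^3 + 4*m + 1) - 27)/(2*m^4 + 2*m^2 + m - 9)^2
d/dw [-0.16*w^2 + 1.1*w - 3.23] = 1.1 - 0.32*w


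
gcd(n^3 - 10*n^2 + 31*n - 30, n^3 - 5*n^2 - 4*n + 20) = n^2 - 7*n + 10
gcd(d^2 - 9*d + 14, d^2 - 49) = d - 7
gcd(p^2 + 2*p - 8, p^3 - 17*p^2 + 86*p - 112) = p - 2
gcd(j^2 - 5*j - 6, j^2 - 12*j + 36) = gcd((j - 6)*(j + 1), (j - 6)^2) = j - 6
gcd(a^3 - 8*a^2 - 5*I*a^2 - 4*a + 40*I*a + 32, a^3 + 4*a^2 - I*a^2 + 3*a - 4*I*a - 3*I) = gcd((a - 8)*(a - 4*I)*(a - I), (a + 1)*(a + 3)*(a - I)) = a - I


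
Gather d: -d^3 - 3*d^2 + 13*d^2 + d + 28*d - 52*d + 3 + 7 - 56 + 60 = -d^3 + 10*d^2 - 23*d + 14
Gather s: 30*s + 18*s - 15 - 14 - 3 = 48*s - 32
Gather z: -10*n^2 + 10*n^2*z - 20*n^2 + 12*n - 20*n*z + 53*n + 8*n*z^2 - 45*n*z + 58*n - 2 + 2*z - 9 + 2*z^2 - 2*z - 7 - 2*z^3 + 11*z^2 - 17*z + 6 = -30*n^2 + 123*n - 2*z^3 + z^2*(8*n + 13) + z*(10*n^2 - 65*n - 17) - 12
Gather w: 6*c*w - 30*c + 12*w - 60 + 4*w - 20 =-30*c + w*(6*c + 16) - 80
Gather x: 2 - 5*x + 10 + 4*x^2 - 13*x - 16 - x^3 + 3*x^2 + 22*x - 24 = -x^3 + 7*x^2 + 4*x - 28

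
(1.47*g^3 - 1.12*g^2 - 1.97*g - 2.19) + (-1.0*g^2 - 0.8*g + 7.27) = 1.47*g^3 - 2.12*g^2 - 2.77*g + 5.08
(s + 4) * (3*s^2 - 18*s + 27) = 3*s^3 - 6*s^2 - 45*s + 108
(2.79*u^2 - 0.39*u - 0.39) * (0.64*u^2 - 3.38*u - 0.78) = 1.7856*u^4 - 9.6798*u^3 - 1.1076*u^2 + 1.6224*u + 0.3042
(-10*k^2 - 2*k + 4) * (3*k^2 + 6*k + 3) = -30*k^4 - 66*k^3 - 30*k^2 + 18*k + 12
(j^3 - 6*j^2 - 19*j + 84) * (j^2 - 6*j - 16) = j^5 - 12*j^4 + j^3 + 294*j^2 - 200*j - 1344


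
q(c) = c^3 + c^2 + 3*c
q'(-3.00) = 24.00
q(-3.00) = -27.00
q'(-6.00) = 99.00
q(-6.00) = -198.00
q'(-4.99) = 67.72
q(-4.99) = -114.32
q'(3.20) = 40.12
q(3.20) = 52.61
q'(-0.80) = 3.32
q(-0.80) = -2.27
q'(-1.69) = 8.19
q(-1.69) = -7.04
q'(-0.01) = 2.98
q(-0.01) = -0.03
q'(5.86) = 117.74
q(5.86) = 253.15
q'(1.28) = 10.48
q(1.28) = 7.58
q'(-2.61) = 18.22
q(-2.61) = -18.80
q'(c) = 3*c^2 + 2*c + 3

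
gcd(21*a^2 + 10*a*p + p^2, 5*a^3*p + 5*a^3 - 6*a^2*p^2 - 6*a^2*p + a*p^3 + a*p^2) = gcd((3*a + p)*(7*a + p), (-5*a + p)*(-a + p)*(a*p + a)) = 1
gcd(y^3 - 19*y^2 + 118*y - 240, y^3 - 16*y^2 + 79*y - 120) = y^2 - 13*y + 40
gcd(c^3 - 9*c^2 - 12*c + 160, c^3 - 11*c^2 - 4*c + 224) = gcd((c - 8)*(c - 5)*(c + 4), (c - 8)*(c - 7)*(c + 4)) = c^2 - 4*c - 32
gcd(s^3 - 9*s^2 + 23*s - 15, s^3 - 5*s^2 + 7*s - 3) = s^2 - 4*s + 3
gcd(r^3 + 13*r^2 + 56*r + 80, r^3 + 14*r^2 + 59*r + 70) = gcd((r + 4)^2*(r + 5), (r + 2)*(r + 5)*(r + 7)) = r + 5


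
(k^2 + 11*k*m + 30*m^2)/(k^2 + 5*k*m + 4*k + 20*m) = (k + 6*m)/(k + 4)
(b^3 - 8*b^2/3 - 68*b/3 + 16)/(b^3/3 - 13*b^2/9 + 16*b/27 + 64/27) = 9*(3*b^3 - 8*b^2 - 68*b + 48)/(9*b^3 - 39*b^2 + 16*b + 64)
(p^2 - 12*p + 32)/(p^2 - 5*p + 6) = (p^2 - 12*p + 32)/(p^2 - 5*p + 6)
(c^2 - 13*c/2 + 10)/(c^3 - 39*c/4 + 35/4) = 2*(c - 4)/(2*c^2 + 5*c - 7)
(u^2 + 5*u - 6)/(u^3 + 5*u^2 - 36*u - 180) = (u - 1)/(u^2 - u - 30)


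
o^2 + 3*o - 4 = (o - 1)*(o + 4)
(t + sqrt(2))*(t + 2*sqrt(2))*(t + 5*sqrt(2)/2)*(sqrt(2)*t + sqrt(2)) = sqrt(2)*t^4 + sqrt(2)*t^3 + 11*t^3 + 11*t^2 + 19*sqrt(2)*t^2 + 20*t + 19*sqrt(2)*t + 20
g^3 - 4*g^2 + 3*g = g*(g - 3)*(g - 1)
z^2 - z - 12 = (z - 4)*(z + 3)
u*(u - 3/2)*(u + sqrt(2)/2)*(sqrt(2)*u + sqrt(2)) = sqrt(2)*u^4 - sqrt(2)*u^3/2 + u^3 - 3*sqrt(2)*u^2/2 - u^2/2 - 3*u/2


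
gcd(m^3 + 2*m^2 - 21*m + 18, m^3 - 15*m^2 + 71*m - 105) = m - 3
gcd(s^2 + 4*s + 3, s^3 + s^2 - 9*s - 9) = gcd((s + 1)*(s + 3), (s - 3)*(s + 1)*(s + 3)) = s^2 + 4*s + 3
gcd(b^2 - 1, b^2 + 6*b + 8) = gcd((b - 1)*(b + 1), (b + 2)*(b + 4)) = 1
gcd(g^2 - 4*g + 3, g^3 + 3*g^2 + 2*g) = 1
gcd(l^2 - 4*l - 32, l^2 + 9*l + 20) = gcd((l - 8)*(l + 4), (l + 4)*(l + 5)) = l + 4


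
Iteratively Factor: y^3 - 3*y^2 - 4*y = (y)*(y^2 - 3*y - 4) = y*(y + 1)*(y - 4)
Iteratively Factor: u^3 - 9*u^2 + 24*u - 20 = (u - 2)*(u^2 - 7*u + 10) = (u - 5)*(u - 2)*(u - 2)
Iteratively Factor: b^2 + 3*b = (b + 3)*(b)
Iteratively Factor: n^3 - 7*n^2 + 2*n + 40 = (n - 5)*(n^2 - 2*n - 8) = (n - 5)*(n - 4)*(n + 2)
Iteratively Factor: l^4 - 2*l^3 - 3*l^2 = (l - 3)*(l^3 + l^2) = (l - 3)*(l + 1)*(l^2) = l*(l - 3)*(l + 1)*(l)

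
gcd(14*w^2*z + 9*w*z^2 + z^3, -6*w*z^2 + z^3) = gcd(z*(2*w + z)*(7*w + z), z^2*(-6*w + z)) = z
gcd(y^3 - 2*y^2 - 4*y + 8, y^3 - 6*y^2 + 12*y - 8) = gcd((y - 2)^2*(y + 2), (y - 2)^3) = y^2 - 4*y + 4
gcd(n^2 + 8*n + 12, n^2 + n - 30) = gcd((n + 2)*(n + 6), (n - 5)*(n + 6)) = n + 6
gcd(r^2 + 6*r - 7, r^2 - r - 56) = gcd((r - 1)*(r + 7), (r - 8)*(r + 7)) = r + 7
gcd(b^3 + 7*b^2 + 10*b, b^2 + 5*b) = b^2 + 5*b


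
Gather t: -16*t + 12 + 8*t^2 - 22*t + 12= 8*t^2 - 38*t + 24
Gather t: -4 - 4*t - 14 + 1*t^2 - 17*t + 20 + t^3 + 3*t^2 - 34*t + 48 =t^3 + 4*t^2 - 55*t + 50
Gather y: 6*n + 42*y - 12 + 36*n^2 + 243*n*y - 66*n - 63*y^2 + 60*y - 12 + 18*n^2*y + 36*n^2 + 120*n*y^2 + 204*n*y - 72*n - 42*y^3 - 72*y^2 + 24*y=72*n^2 - 132*n - 42*y^3 + y^2*(120*n - 135) + y*(18*n^2 + 447*n + 126) - 24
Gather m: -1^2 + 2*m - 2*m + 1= 0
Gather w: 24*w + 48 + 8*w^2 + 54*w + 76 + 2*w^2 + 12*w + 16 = 10*w^2 + 90*w + 140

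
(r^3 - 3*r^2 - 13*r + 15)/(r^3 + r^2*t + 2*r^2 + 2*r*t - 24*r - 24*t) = (r^3 - 3*r^2 - 13*r + 15)/(r^3 + r^2*t + 2*r^2 + 2*r*t - 24*r - 24*t)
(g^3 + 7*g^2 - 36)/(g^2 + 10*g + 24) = (g^2 + g - 6)/(g + 4)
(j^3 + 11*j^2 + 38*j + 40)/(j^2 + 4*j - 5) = (j^2 + 6*j + 8)/(j - 1)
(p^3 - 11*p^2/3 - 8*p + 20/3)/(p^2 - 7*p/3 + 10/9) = 3*(p^2 - 3*p - 10)/(3*p - 5)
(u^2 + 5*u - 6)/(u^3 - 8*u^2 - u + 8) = (u + 6)/(u^2 - 7*u - 8)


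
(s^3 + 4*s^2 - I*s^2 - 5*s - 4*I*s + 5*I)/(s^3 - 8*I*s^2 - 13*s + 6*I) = (s^2 + 4*s - 5)/(s^2 - 7*I*s - 6)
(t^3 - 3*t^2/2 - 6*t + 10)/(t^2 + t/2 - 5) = t - 2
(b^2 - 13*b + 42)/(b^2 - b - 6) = (-b^2 + 13*b - 42)/(-b^2 + b + 6)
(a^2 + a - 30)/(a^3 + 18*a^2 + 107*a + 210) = (a - 5)/(a^2 + 12*a + 35)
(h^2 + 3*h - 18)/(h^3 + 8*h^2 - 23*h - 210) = (h - 3)/(h^2 + 2*h - 35)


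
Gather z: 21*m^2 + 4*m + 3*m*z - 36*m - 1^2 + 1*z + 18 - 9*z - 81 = 21*m^2 - 32*m + z*(3*m - 8) - 64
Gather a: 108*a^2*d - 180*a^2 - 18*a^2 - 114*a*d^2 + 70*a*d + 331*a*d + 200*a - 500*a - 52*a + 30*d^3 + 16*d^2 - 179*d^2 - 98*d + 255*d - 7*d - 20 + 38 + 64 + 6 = a^2*(108*d - 198) + a*(-114*d^2 + 401*d - 352) + 30*d^3 - 163*d^2 + 150*d + 88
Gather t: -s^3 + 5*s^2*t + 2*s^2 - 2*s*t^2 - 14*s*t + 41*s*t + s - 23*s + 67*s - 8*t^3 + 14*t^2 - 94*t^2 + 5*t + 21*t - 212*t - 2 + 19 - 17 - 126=-s^3 + 2*s^2 + 45*s - 8*t^3 + t^2*(-2*s - 80) + t*(5*s^2 + 27*s - 186) - 126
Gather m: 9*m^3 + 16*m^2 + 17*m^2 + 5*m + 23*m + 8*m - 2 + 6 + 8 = 9*m^3 + 33*m^2 + 36*m + 12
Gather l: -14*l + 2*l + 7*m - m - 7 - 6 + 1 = -12*l + 6*m - 12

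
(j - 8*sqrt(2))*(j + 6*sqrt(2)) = j^2 - 2*sqrt(2)*j - 96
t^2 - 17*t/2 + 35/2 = (t - 5)*(t - 7/2)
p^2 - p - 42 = (p - 7)*(p + 6)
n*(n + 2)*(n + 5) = n^3 + 7*n^2 + 10*n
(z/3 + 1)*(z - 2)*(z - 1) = z^3/3 - 7*z/3 + 2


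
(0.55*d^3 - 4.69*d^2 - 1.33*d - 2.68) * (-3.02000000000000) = -1.661*d^3 + 14.1638*d^2 + 4.0166*d + 8.0936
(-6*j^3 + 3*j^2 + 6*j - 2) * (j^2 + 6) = -6*j^5 + 3*j^4 - 30*j^3 + 16*j^2 + 36*j - 12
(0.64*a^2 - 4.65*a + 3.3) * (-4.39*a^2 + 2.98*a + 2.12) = -2.8096*a^4 + 22.3207*a^3 - 26.9872*a^2 - 0.0240000000000009*a + 6.996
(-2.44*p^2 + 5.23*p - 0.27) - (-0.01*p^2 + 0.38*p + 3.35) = -2.43*p^2 + 4.85*p - 3.62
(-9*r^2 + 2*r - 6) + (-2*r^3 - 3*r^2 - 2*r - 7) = -2*r^3 - 12*r^2 - 13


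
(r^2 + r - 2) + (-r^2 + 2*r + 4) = 3*r + 2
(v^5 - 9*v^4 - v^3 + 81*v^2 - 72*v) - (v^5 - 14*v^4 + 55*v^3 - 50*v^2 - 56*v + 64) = 5*v^4 - 56*v^3 + 131*v^2 - 16*v - 64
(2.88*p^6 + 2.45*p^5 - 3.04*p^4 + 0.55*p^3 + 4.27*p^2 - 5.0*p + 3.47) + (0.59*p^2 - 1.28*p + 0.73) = 2.88*p^6 + 2.45*p^5 - 3.04*p^4 + 0.55*p^3 + 4.86*p^2 - 6.28*p + 4.2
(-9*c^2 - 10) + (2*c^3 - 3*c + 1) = 2*c^3 - 9*c^2 - 3*c - 9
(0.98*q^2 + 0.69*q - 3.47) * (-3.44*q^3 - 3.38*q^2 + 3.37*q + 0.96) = -3.3712*q^5 - 5.686*q^4 + 12.9072*q^3 + 14.9947*q^2 - 11.0315*q - 3.3312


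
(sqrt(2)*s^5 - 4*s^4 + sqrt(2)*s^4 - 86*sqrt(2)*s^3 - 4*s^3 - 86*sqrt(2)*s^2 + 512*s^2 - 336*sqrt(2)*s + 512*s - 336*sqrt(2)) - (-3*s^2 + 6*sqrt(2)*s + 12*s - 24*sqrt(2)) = sqrt(2)*s^5 - 4*s^4 + sqrt(2)*s^4 - 86*sqrt(2)*s^3 - 4*s^3 - 86*sqrt(2)*s^2 + 515*s^2 - 342*sqrt(2)*s + 500*s - 312*sqrt(2)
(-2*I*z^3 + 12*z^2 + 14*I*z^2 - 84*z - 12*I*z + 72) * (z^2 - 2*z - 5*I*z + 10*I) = -2*I*z^5 + 2*z^4 + 18*I*z^4 - 18*z^3 - 100*I*z^3 + 40*z^2 + 564*I*z^2 - 24*z - 1200*I*z + 720*I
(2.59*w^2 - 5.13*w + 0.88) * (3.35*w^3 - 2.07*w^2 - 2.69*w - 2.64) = 8.6765*w^5 - 22.5468*w^4 + 6.6*w^3 + 5.1405*w^2 + 11.176*w - 2.3232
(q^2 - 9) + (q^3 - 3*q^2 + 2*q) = q^3 - 2*q^2 + 2*q - 9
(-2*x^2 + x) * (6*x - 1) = -12*x^3 + 8*x^2 - x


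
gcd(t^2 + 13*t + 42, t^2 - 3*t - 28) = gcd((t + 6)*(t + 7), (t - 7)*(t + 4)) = 1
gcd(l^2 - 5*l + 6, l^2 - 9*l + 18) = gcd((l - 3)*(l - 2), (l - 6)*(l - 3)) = l - 3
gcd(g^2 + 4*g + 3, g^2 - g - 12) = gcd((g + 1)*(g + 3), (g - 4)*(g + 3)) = g + 3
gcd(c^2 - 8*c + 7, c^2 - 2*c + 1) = c - 1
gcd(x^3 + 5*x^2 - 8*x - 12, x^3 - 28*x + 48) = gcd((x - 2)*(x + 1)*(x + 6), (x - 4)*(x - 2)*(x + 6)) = x^2 + 4*x - 12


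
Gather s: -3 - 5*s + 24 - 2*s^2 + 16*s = -2*s^2 + 11*s + 21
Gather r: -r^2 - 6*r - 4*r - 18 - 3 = -r^2 - 10*r - 21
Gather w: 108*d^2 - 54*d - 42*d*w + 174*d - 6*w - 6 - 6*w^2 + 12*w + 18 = 108*d^2 + 120*d - 6*w^2 + w*(6 - 42*d) + 12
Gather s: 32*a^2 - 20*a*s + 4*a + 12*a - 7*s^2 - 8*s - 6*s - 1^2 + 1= 32*a^2 + 16*a - 7*s^2 + s*(-20*a - 14)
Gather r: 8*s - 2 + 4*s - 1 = 12*s - 3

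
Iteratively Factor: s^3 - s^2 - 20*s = (s)*(s^2 - s - 20) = s*(s + 4)*(s - 5)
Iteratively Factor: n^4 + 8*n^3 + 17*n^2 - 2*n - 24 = (n + 2)*(n^3 + 6*n^2 + 5*n - 12) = (n + 2)*(n + 4)*(n^2 + 2*n - 3) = (n - 1)*(n + 2)*(n + 4)*(n + 3)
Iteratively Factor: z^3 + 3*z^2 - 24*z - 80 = (z + 4)*(z^2 - z - 20) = (z - 5)*(z + 4)*(z + 4)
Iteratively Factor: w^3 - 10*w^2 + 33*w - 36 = (w - 3)*(w^2 - 7*w + 12) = (w - 3)^2*(w - 4)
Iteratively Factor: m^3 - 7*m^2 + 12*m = (m - 4)*(m^2 - 3*m) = (m - 4)*(m - 3)*(m)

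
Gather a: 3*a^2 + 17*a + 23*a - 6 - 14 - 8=3*a^2 + 40*a - 28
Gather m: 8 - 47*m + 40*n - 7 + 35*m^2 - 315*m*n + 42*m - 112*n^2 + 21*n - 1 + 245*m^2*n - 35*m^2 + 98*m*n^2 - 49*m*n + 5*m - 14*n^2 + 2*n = 245*m^2*n + m*(98*n^2 - 364*n) - 126*n^2 + 63*n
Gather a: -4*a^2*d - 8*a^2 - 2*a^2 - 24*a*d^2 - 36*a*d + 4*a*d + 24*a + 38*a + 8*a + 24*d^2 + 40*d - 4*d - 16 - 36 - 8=a^2*(-4*d - 10) + a*(-24*d^2 - 32*d + 70) + 24*d^2 + 36*d - 60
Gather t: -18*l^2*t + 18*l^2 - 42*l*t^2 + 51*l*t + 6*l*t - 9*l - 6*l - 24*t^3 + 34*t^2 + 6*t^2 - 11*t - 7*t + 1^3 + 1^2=18*l^2 - 15*l - 24*t^3 + t^2*(40 - 42*l) + t*(-18*l^2 + 57*l - 18) + 2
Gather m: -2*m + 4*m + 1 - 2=2*m - 1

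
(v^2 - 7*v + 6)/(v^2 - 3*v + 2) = (v - 6)/(v - 2)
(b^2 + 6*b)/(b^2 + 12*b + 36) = b/(b + 6)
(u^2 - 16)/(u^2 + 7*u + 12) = (u - 4)/(u + 3)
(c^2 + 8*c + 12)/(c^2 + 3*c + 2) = (c + 6)/(c + 1)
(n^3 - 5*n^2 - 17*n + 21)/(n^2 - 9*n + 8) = (n^2 - 4*n - 21)/(n - 8)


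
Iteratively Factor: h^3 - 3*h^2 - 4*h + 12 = (h - 2)*(h^2 - h - 6) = (h - 2)*(h + 2)*(h - 3)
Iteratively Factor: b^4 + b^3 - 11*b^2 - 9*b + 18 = (b + 2)*(b^3 - b^2 - 9*b + 9) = (b + 2)*(b + 3)*(b^2 - 4*b + 3) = (b - 1)*(b + 2)*(b + 3)*(b - 3)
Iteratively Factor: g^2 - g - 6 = (g + 2)*(g - 3)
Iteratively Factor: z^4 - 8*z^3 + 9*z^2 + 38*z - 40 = (z - 1)*(z^3 - 7*z^2 + 2*z + 40) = (z - 1)*(z + 2)*(z^2 - 9*z + 20) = (z - 4)*(z - 1)*(z + 2)*(z - 5)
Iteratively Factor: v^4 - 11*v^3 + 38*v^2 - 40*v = (v - 4)*(v^3 - 7*v^2 + 10*v) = v*(v - 4)*(v^2 - 7*v + 10) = v*(v - 5)*(v - 4)*(v - 2)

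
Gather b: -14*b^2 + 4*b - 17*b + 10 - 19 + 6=-14*b^2 - 13*b - 3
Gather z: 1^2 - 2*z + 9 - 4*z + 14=24 - 6*z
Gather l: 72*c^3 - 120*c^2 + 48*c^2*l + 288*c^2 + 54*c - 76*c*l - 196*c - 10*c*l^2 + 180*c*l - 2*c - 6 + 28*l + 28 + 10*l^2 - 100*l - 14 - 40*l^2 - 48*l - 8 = 72*c^3 + 168*c^2 - 144*c + l^2*(-10*c - 30) + l*(48*c^2 + 104*c - 120)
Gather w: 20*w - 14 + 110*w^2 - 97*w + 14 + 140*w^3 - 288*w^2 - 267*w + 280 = 140*w^3 - 178*w^2 - 344*w + 280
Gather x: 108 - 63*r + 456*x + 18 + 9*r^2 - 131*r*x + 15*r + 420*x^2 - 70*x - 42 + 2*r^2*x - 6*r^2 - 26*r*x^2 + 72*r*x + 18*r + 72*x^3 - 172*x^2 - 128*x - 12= 3*r^2 - 30*r + 72*x^3 + x^2*(248 - 26*r) + x*(2*r^2 - 59*r + 258) + 72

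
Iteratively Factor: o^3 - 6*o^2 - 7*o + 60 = (o + 3)*(o^2 - 9*o + 20) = (o - 4)*(o + 3)*(o - 5)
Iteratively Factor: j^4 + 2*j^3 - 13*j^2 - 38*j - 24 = (j + 1)*(j^3 + j^2 - 14*j - 24) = (j - 4)*(j + 1)*(j^2 + 5*j + 6) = (j - 4)*(j + 1)*(j + 2)*(j + 3)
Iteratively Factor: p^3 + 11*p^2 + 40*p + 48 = (p + 4)*(p^2 + 7*p + 12) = (p + 4)^2*(p + 3)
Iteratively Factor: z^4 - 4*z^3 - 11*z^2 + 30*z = (z - 5)*(z^3 + z^2 - 6*z) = z*(z - 5)*(z^2 + z - 6) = z*(z - 5)*(z - 2)*(z + 3)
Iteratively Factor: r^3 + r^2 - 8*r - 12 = (r + 2)*(r^2 - r - 6) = (r + 2)^2*(r - 3)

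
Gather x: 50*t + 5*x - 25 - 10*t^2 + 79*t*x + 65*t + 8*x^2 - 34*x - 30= -10*t^2 + 115*t + 8*x^2 + x*(79*t - 29) - 55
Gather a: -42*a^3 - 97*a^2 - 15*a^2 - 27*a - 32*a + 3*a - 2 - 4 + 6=-42*a^3 - 112*a^2 - 56*a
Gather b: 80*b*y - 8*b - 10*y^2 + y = b*(80*y - 8) - 10*y^2 + y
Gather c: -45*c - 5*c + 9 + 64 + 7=80 - 50*c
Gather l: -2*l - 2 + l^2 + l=l^2 - l - 2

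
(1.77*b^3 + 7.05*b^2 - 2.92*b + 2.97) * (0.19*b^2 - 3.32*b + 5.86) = 0.3363*b^5 - 4.5369*b^4 - 13.5886*b^3 + 51.5717*b^2 - 26.9716*b + 17.4042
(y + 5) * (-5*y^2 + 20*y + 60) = -5*y^3 - 5*y^2 + 160*y + 300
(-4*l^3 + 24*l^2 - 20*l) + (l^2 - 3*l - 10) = -4*l^3 + 25*l^2 - 23*l - 10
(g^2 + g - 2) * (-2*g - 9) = -2*g^3 - 11*g^2 - 5*g + 18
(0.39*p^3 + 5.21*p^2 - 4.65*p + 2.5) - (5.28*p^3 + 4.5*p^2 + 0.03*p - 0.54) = -4.89*p^3 + 0.71*p^2 - 4.68*p + 3.04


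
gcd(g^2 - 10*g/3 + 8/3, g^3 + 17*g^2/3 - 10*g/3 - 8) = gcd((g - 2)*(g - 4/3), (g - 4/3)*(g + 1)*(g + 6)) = g - 4/3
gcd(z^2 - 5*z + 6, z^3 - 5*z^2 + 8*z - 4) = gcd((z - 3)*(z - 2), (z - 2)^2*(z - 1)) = z - 2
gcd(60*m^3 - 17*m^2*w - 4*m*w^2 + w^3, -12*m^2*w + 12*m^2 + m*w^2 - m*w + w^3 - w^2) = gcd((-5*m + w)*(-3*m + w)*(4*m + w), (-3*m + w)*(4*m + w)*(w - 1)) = -12*m^2 + m*w + w^2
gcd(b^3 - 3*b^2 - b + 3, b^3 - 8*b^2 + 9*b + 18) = b^2 - 2*b - 3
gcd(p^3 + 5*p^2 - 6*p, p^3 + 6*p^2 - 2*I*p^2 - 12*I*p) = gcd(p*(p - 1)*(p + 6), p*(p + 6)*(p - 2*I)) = p^2 + 6*p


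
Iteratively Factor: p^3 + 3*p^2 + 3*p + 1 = (p + 1)*(p^2 + 2*p + 1) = (p + 1)^2*(p + 1)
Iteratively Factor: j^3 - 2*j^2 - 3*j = (j)*(j^2 - 2*j - 3) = j*(j + 1)*(j - 3)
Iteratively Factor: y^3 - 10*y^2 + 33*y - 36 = (y - 3)*(y^2 - 7*y + 12) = (y - 3)^2*(y - 4)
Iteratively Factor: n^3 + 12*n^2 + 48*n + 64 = (n + 4)*(n^2 + 8*n + 16) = (n + 4)^2*(n + 4)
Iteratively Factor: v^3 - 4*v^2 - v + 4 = (v - 4)*(v^2 - 1) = (v - 4)*(v - 1)*(v + 1)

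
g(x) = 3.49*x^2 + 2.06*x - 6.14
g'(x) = 6.98*x + 2.06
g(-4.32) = 50.09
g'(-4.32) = -28.09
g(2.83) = 27.64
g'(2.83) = 21.81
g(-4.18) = 46.23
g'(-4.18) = -27.12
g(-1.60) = -0.50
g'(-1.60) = -9.11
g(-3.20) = 23.01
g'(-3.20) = -20.28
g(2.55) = 21.81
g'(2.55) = 19.86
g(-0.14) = -6.36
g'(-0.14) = 1.08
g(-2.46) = 9.91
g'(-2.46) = -15.11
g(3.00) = 31.45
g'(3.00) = 23.00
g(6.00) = 131.86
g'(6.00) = 43.94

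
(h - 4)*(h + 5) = h^2 + h - 20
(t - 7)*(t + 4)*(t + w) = t^3 + t^2*w - 3*t^2 - 3*t*w - 28*t - 28*w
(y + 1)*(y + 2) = y^2 + 3*y + 2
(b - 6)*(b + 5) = b^2 - b - 30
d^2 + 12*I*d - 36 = (d + 6*I)^2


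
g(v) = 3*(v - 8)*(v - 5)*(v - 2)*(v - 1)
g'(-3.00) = -3516.00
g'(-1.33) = -1367.33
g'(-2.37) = -2558.40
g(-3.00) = 5280.00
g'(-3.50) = -4417.50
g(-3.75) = 8424.20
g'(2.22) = 62.52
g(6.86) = -181.16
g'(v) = 3*(v - 8)*(v - 5)*(v - 2) + 3*(v - 8)*(v - 5)*(v - 1) + 3*(v - 8)*(v - 2)*(v - 1) + 3*(v - 5)*(v - 2)*(v - 1) = 12*v^3 - 144*v^2 + 486*v - 438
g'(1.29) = -24.93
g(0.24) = 148.22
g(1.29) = -15.38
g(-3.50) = 7257.94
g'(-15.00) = -80628.00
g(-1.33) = 1374.70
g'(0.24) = -329.49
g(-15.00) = 375360.00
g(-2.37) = 3376.59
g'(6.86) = -6.68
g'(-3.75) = -4918.31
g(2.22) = 12.94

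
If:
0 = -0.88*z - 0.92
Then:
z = -1.05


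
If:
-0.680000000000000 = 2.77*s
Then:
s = -0.25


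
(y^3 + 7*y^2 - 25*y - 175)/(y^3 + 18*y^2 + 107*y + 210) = (y - 5)/(y + 6)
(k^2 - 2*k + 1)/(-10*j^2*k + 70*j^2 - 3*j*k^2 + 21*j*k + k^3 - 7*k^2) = (-k^2 + 2*k - 1)/(10*j^2*k - 70*j^2 + 3*j*k^2 - 21*j*k - k^3 + 7*k^2)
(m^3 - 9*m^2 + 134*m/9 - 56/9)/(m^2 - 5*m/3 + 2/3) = (3*m^2 - 25*m + 28)/(3*(m - 1))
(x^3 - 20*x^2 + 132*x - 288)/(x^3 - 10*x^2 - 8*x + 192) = (x - 6)/(x + 4)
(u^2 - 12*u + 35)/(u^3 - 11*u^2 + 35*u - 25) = (u - 7)/(u^2 - 6*u + 5)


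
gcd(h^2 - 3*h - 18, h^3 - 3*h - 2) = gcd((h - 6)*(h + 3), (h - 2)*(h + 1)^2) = 1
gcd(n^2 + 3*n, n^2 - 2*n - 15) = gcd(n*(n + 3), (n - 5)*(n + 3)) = n + 3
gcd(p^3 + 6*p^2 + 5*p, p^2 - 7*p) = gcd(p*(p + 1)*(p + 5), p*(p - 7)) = p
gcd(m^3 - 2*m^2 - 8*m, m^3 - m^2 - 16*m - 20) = m + 2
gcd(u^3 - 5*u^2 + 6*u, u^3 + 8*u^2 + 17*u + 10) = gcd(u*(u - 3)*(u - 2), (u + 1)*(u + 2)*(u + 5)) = 1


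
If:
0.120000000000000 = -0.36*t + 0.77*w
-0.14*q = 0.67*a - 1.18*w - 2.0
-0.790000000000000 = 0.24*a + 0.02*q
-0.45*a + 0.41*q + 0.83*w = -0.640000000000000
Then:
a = -3.43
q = 1.65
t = -7.70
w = -3.45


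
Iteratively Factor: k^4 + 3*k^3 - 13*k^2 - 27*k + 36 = (k - 1)*(k^3 + 4*k^2 - 9*k - 36) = (k - 1)*(k + 3)*(k^2 + k - 12) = (k - 3)*(k - 1)*(k + 3)*(k + 4)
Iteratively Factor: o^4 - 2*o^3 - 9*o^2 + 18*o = (o - 3)*(o^3 + o^2 - 6*o) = (o - 3)*(o + 3)*(o^2 - 2*o) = o*(o - 3)*(o + 3)*(o - 2)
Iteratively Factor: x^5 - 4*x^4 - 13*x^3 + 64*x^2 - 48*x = (x)*(x^4 - 4*x^3 - 13*x^2 + 64*x - 48) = x*(x - 3)*(x^3 - x^2 - 16*x + 16) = x*(x - 3)*(x - 1)*(x^2 - 16) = x*(x - 3)*(x - 1)*(x + 4)*(x - 4)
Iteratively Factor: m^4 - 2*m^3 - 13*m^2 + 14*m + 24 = (m - 4)*(m^3 + 2*m^2 - 5*m - 6) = (m - 4)*(m + 1)*(m^2 + m - 6) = (m - 4)*(m - 2)*(m + 1)*(m + 3)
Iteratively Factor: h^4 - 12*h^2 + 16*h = (h - 2)*(h^3 + 2*h^2 - 8*h) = (h - 2)*(h + 4)*(h^2 - 2*h) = h*(h - 2)*(h + 4)*(h - 2)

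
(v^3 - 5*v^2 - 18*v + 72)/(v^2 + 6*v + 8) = (v^2 - 9*v + 18)/(v + 2)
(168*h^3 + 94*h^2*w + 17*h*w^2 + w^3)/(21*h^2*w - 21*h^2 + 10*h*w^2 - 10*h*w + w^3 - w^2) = (24*h^2 + 10*h*w + w^2)/(3*h*w - 3*h + w^2 - w)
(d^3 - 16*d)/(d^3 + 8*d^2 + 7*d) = (d^2 - 16)/(d^2 + 8*d + 7)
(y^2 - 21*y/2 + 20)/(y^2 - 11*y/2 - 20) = (2*y - 5)/(2*y + 5)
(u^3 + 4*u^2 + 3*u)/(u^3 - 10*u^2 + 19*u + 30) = u*(u + 3)/(u^2 - 11*u + 30)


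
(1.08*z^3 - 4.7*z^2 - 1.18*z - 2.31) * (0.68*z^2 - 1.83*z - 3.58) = 0.7344*z^5 - 5.1724*z^4 + 3.9322*z^3 + 17.4146*z^2 + 8.4517*z + 8.2698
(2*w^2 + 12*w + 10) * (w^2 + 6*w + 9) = 2*w^4 + 24*w^3 + 100*w^2 + 168*w + 90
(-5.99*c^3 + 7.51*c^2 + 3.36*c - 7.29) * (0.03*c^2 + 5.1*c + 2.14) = -0.1797*c^5 - 30.3237*c^4 + 25.5832*c^3 + 32.9887*c^2 - 29.9886*c - 15.6006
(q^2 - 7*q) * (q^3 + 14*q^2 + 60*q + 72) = q^5 + 7*q^4 - 38*q^3 - 348*q^2 - 504*q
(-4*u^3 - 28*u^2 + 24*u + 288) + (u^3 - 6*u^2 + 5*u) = -3*u^3 - 34*u^2 + 29*u + 288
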